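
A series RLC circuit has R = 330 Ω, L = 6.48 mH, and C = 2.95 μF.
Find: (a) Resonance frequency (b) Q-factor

Step 1 — Resonance condition Im(Z)=0 gives ω₀ = 1/√(LC).
Step 2 — ω₀ = 1/√(0.00648·2.95e-06) = 7233 rad/s.
Step 3 — f₀ = ω₀/(2π) = 1151 Hz.
Step 4 — Series Q: Q = ω₀L/R = 7233·0.00648/330 = 0.142.

(a) f₀ = 1151 Hz  (b) Q = 0.142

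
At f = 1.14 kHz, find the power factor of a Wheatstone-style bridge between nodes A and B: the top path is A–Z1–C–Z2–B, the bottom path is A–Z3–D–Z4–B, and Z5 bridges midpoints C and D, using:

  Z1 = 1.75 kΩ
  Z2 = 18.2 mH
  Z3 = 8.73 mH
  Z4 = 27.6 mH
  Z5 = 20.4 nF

Step 1 — Angular frequency: ω = 2π·f = 2π·1140 = 7163 rad/s.
Step 2 — Component impedances:
  Z1: Z = R = 1750 Ω
  Z2: Z = jωL = j·7163·0.0182 = 0 + j130.4 Ω
  Z3: Z = jωL = j·7163·0.00873 = 0 + j62.53 Ω
  Z4: Z = jωL = j·7163·0.0276 = 0 + j197.7 Ω
  Z5: Z = 1/(jωC) = -j/(ω·C) = 0 - j6844 Ω
Step 3 — Bridge requires nodal analysis (the Z5 bridge couples midpoints C and D, so the two paths cannot be reduced to a simple series/parallel combination). Setting node B to ground and injecting 1 A at node A, the 3-node admittance system at A, C, D solves to V_A = Z_AB = 39.57 + j257 Ω = 260∠81.2° Ω.
Step 4 — Power factor: PF = cos(φ) = Re(Z)/|Z| = 39.57/260 = 0.1522.
Step 5 — Type: Im(Z) = 257 ⇒ lagging (phase φ = 81.2°).

PF = 0.1522 (lagging, φ = 81.2°)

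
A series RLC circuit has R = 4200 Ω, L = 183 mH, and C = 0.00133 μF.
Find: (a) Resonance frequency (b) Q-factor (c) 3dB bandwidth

Step 1 — Resonance: ω₀ = 1/√(LC) = 1/√(0.183·1.33e-09) = 6.41e+04 rad/s.
Step 2 — f₀ = ω₀/(2π) = 1.02e+04 Hz.
Step 3 — Series Q: Q = ω₀L/R = 6.41e+04·0.183/4200 = 2.793.
Step 4 — Bandwidth: Δω = ω₀/Q = 2.295e+04 rad/s; BW = Δω/(2π) = 3653 Hz.

(a) f₀ = 1.02e+04 Hz  (b) Q = 2.793  (c) BW = 3653 Hz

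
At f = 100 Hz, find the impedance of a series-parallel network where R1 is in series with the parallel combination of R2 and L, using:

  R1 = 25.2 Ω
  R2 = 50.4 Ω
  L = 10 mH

Step 1 — Angular frequency: ω = 2π·f = 2π·100 = 628.3 rad/s.
Step 2 — Component impedances:
  R1: Z = R = 25.2 Ω
  R2: Z = R = 50.4 Ω
  L: Z = jωL = j·628.3·0.01 = 0 + j6.283 Ω
Step 3 — Parallel branch: R2 || L = 1/(1/R2 + 1/L) = 0.7713 + j6.187 Ω.
Step 4 — Series with R1: Z_total = R1 + (R2 || L) = 25.97 + j6.187 Ω = 26.7∠13.4° Ω.

Z = 25.97 + j6.187 Ω = 26.7∠13.4° Ω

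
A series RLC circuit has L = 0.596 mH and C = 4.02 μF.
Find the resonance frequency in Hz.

Step 1 — Resonance condition Im(Z)=0 gives ω₀ = 1/√(LC).
Step 2 — ω₀ = 1/√(0.000596·4.02e-06) = 2.043e+04 rad/s.
Step 3 — f₀ = ω₀/(2π) = 3252 Hz.

f₀ = 3252 Hz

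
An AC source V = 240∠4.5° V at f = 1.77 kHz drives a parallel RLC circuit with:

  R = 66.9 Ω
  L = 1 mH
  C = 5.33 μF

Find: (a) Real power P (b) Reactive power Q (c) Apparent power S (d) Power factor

Step 1 — Angular frequency: ω = 2π·f = 2π·1770 = 1.112e+04 rad/s.
Step 2 — Component impedances:
  R: Z = R = 66.9 Ω
  L: Z = jωL = j·1.112e+04·0.001 = 0 + j11.12 Ω
  C: Z = 1/(jωC) = -j/(ω·C) = 0 - j16.87 Ω
Step 3 — Parallel combination: 1/Z_total = 1/R + 1/L + 1/C; Z_total = 12.86 + j26.36 Ω = 29.33∠64.0° Ω.
Step 4 — Source phasor: V = 240∠4.5° V = 239.3 + j18.83 V.
Step 5 — Current: I = V / Z = 4.153 - j7.05 A = 8.182∠-59.5° A.
Step 6 — Complex power: S = V·I* = 861 + j1765 VA.
Step 7 — Real power: P = Re(S) = 861 W.
Step 8 — Reactive power: Q = Im(S) = 1765 VAR.
Step 9 — Apparent power: |S| = 1964 VA.
Step 10 — Power factor: PF = P/|S| = 0.4384 (lagging).

(a) P = 861 W  (b) Q = 1765 VAR  (c) S = 1964 VA  (d) PF = 0.4384 (lagging)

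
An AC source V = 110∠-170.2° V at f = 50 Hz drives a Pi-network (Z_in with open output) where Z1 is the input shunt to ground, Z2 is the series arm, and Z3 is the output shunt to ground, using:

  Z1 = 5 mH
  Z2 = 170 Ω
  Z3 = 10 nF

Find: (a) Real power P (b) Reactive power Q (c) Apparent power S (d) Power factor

Step 1 — Angular frequency: ω = 2π·f = 2π·50 = 314.2 rad/s.
Step 2 — Component impedances:
  Z1: Z = jωL = j·314.2·0.005 = 0 + j1.571 Ω
  Z2: Z = R = 170 Ω
  Z3: Z = 1/(jωC) = -j/(ω·C) = 0 - j3.183e+05 Ω
Step 3 — With open output, the series arm Z2 and the output shunt Z3 appear in series to ground: Z2 + Z3 = 170 - j3.183e+05 Ω.
Step 4 — Parallel with input shunt Z1: Z_in = Z1 || (Z2 + Z3) = 4.14e-09 + j1.571 Ω = 1.571∠90.0° Ω.
Step 5 — Source phasor: V = 110∠-170.2° V = -108.4 - j18.72 V.
Step 6 — Current: I = V / Z = -11.92 + j69.01 A = 70.03∠99.8° A.
Step 7 — Complex power: S = V·I* = 2.03e-05 + j7703 VA.
Step 8 — Real power: P = Re(S) = 2.03e-05 W.
Step 9 — Reactive power: Q = Im(S) = 7703 VAR.
Step 10 — Apparent power: |S| = 7703 VA.
Step 11 — Power factor: PF = P/|S| = 2.636e-09 (lagging).

(a) P = 2.03e-05 W  (b) Q = 7703 VAR  (c) S = 7703 VA  (d) PF = 2.636e-09 (lagging)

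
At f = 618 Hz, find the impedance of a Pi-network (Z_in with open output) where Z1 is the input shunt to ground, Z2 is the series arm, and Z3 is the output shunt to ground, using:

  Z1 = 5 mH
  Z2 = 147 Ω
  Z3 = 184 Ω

Step 1 — Angular frequency: ω = 2π·f = 2π·618 = 3883 rad/s.
Step 2 — Component impedances:
  Z1: Z = jωL = j·3883·0.005 = 0 + j19.42 Ω
  Z2: Z = R = 147 Ω
  Z3: Z = R = 184 Ω
Step 3 — With open output, the series arm Z2 and the output shunt Z3 appear in series to ground: Z2 + Z3 = 331 Ω.
Step 4 — Parallel with input shunt Z1: Z_in = Z1 || (Z2 + Z3) = 1.135 + j19.35 Ω = 19.38∠86.6° Ω.

Z = 1.135 + j19.35 Ω = 19.38∠86.6° Ω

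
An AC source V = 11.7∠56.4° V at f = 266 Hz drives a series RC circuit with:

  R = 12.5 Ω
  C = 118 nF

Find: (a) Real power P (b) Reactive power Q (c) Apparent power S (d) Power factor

Step 1 — Angular frequency: ω = 2π·f = 2π·266 = 1671 rad/s.
Step 2 — Component impedances:
  R: Z = R = 12.5 Ω
  C: Z = 1/(jωC) = -j/(ω·C) = 0 - j5071 Ω
Step 3 — Series combination: Z_total = R + C = 12.5 - j5071 Ω = 5071∠-89.9° Ω.
Step 4 — Source phasor: V = 11.7∠56.4° V = 6.475 + j9.745 V.
Step 5 — Current: I = V / Z = -0.001919 + j0.001282 A = 0.002307∠146.3° A.
Step 6 — Complex power: S = V·I* = 6.655e-05 - j0.027 VA.
Step 7 — Real power: P = Re(S) = 6.655e-05 W.
Step 8 — Reactive power: Q = Im(S) = -0.027 VAR.
Step 9 — Apparent power: |S| = 0.027 VA.
Step 10 — Power factor: PF = P/|S| = 0.002465 (leading).

(a) P = 6.655e-05 W  (b) Q = -0.027 VAR  (c) S = 0.027 VA  (d) PF = 0.002465 (leading)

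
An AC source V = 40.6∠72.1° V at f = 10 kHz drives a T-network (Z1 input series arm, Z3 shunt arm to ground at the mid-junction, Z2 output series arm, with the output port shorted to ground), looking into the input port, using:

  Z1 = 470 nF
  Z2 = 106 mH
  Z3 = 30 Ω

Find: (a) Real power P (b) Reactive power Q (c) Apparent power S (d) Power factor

Step 1 — Angular frequency: ω = 2π·f = 2π·1e+04 = 6.283e+04 rad/s.
Step 2 — Component impedances:
  Z1: Z = 1/(jωC) = -j/(ω·C) = 0 - j33.86 Ω
  Z2: Z = jωL = j·6.283e+04·0.106 = 0 + j6660 Ω
  Z3: Z = R = 30 Ω
Step 3 — With the output port shorted to ground, the output series arm Z2 runs from the junction to ground; the shunt arm Z3 also runs from the junction to ground. They appear in parallel: Z3 || Z2 = 30 + j0.1351 Ω.
Step 4 — Series with input arm Z1: Z_in = Z1 + (Z3 || Z2) = 30 - j33.73 Ω = 45.14∠-48.3° Ω.
Step 5 — Source phasor: V = 40.6∠72.1° V = 12.48 + j38.63 V.
Step 6 — Current: I = V / Z = -0.4558 + j0.7754 A = 0.8994∠120.4° A.
Step 7 — Complex power: S = V·I* = 24.27 - j27.29 VA.
Step 8 — Real power: P = Re(S) = 24.27 W.
Step 9 — Reactive power: Q = Im(S) = -27.29 VAR.
Step 10 — Apparent power: |S| = 36.52 VA.
Step 11 — Power factor: PF = P/|S| = 0.6646 (leading).

(a) P = 24.27 W  (b) Q = -27.29 VAR  (c) S = 36.52 VA  (d) PF = 0.6646 (leading)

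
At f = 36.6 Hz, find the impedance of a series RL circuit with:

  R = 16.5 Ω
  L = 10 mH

Step 1 — Angular frequency: ω = 2π·f = 2π·36.6 = 230 rad/s.
Step 2 — Component impedances:
  R: Z = R = 16.5 Ω
  L: Z = jωL = j·230·0.01 = 0 + j2.3 Ω
Step 3 — Series combination: Z_total = R + L = 16.5 + j2.3 Ω = 16.66∠7.9° Ω.

Z = 16.5 + j2.3 Ω = 16.66∠7.9° Ω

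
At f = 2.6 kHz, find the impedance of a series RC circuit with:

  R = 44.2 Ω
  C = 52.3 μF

Step 1 — Angular frequency: ω = 2π·f = 2π·2600 = 1.634e+04 rad/s.
Step 2 — Component impedances:
  R: Z = R = 44.2 Ω
  C: Z = 1/(jωC) = -j/(ω·C) = 0 - j1.17 Ω
Step 3 — Series combination: Z_total = R + C = 44.2 - j1.17 Ω = 44.22∠-1.5° Ω.

Z = 44.2 - j1.17 Ω = 44.22∠-1.5° Ω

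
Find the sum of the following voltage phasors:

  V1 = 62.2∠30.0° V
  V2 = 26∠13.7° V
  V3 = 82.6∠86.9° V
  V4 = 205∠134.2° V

Step 1 — Convert each phasor to rectangular form:
  V1 = 62.2·(cos(30.0°) + j·sin(30.0°)) = 53.87 + j31.1 V
  V2 = 26·(cos(13.7°) + j·sin(13.7°)) = 25.26 + j6.158 V
  V3 = 82.6·(cos(86.9°) + j·sin(86.9°)) = 4.467 + j82.48 V
  V4 = 205·(cos(134.2°) + j·sin(134.2°)) = -142.9 + j147 V
Step 2 — Sum components: V_total = -59.32 + j266.7 V.
Step 3 — Convert to polar: |V_total| = 273.2 V, ∠V_total = 102.5°.

V_total = 273.2∠102.5° V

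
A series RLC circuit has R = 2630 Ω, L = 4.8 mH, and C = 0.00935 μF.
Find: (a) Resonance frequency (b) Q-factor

Step 1 — Resonance condition Im(Z)=0 gives ω₀ = 1/√(LC).
Step 2 — ω₀ = 1/√(0.0048·9.35e-09) = 1.493e+05 rad/s.
Step 3 — f₀ = ω₀/(2π) = 2.376e+04 Hz.
Step 4 — Series Q: Q = ω₀L/R = 1.493e+05·0.0048/2630 = 0.2724.

(a) f₀ = 2.376e+04 Hz  (b) Q = 0.2724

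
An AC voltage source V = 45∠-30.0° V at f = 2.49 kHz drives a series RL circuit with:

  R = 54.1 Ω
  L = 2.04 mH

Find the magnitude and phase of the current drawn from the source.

Step 1 — Angular frequency: ω = 2π·f = 2π·2490 = 1.565e+04 rad/s.
Step 2 — Component impedances:
  R: Z = R = 54.1 Ω
  L: Z = jωL = j·1.565e+04·0.00204 = 0 + j31.92 Ω
Step 3 — Series combination: Z_total = R + L = 54.1 + j31.92 Ω = 62.81∠30.5° Ω.
Step 4 — Source phasor: V = 45∠-30.0° V = 38.97 - j22.5 V.
Step 5 — Ohm's law: I = V / Z_total = (38.97 - j22.5) / (54.1 + j31.92) = 0.3524 - j0.6238 A.
Step 6 — Convert to polar: |I| = 0.7164 A, ∠I = -60.5°.

I = 0.7164∠-60.5° A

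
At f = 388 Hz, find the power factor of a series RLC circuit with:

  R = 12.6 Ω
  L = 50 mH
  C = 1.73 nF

Step 1 — Angular frequency: ω = 2π·f = 2π·388 = 2438 rad/s.
Step 2 — Component impedances:
  R: Z = R = 12.6 Ω
  L: Z = jωL = j·2438·0.05 = 0 + j121.9 Ω
  C: Z = 1/(jωC) = -j/(ω·C) = 0 - j2.371e+05 Ω
Step 3 — Series combination: Z_total = R + L + C = 12.6 - j2.37e+05 Ω = 2.37e+05∠-90.0° Ω.
Step 4 — Power factor: PF = cos(φ) = Re(Z)/|Z| = 12.6/2.3698e+05 = 5.317e-05.
Step 5 — Type: Im(Z) = -2.37e+05 ⇒ leading (phase φ = -90.0°).

PF = 5.317e-05 (leading, φ = -90.0°)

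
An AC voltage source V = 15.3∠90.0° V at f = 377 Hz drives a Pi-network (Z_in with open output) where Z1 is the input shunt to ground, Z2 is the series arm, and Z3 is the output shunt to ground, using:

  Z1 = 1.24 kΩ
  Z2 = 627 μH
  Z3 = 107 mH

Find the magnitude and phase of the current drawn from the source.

Step 1 — Angular frequency: ω = 2π·f = 2π·377 = 2369 rad/s.
Step 2 — Component impedances:
  Z1: Z = R = 1240 Ω
  Z2: Z = jωL = j·2369·0.000627 = 0 + j1.485 Ω
  Z3: Z = jωL = j·2369·0.107 = 0 + j253.5 Ω
Step 3 — With open output, the series arm Z2 and the output shunt Z3 appear in series to ground: Z2 + Z3 = 0 + j254.9 Ω.
Step 4 — Parallel with input shunt Z1: Z_in = Z1 || (Z2 + Z3) = 50.29 + j244.6 Ω = 249.7∠78.4° Ω.
Step 5 — Source phasor: V = 15.3∠90.0° V = 0 + j15.3 V.
Step 6 — Ohm's law: I = V / Z_total = (0 + j15.3) / (50.29 + j244.6) = 0.06001 + j0.01234 A.
Step 7 — Convert to polar: |I| = 0.06127 A, ∠I = 11.6°.

I = 0.06127∠11.6° A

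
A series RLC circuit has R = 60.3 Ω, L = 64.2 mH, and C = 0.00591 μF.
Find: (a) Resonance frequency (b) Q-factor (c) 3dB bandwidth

Step 1 — Resonance: ω₀ = 1/√(LC) = 1/√(0.0642·5.91e-09) = 5.134e+04 rad/s.
Step 2 — f₀ = ω₀/(2π) = 8171 Hz.
Step 3 — Series Q: Q = ω₀L/R = 5.134e+04·0.0642/60.3 = 54.66.
Step 4 — Bandwidth: Δω = ω₀/Q = 939.3 rad/s; BW = Δω/(2π) = 149.5 Hz.

(a) f₀ = 8171 Hz  (b) Q = 54.66  (c) BW = 149.5 Hz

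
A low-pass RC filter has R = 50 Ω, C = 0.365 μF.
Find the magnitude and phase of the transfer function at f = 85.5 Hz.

Step 1 — Angular frequency: ω = 2π·85.5 = 537.2 rad/s.
Step 2 — Transfer function: H(jω) = 1/(1 + jωRC).
Step 3 — Denominator: 1 + jωRC = 1 + j·537.2·50·3.65e-07 = 1 + j0.009804.
Step 4 — H = 0.9999 - j0.009803.
Step 5 — Magnitude: |H| = 1 (-0.0 dB); phase: φ = -0.6°.

|H| = 1 (-0.0 dB), φ = -0.6°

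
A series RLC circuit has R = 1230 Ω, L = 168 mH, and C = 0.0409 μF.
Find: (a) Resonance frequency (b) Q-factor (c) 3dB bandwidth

Step 1 — Resonance: ω₀ = 1/√(LC) = 1/√(0.168·4.09e-08) = 1.206e+04 rad/s.
Step 2 — f₀ = ω₀/(2π) = 1920 Hz.
Step 3 — Series Q: Q = ω₀L/R = 1.206e+04·0.168/1230 = 1.648.
Step 4 — Bandwidth: Δω = ω₀/Q = 7321 rad/s; BW = Δω/(2π) = 1165 Hz.

(a) f₀ = 1920 Hz  (b) Q = 1.648  (c) BW = 1165 Hz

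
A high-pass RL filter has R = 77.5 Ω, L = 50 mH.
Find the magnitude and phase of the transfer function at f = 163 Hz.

Step 1 — Angular frequency: ω = 2π·163 = 1024 rad/s.
Step 2 — Transfer function: H(jω) = jωL/(R + jωL).
Step 3 — Numerator jωL = j·51.21; denominator R + jωL = 77.5 + j51.21.
Step 4 — H = 0.3039 + j0.4599.
Step 5 — Magnitude: |H| = 0.5513 (-5.2 dB); phase: φ = 56.5°.

|H| = 0.5513 (-5.2 dB), φ = 56.5°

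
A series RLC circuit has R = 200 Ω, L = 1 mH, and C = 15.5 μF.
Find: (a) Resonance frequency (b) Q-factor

Step 1 — Resonance condition Im(Z)=0 gives ω₀ = 1/√(LC).
Step 2 — ω₀ = 1/√(0.001·1.55e-05) = 8032 rad/s.
Step 3 — f₀ = ω₀/(2π) = 1278 Hz.
Step 4 — Series Q: Q = ω₀L/R = 8032·0.001/200 = 0.04016.

(a) f₀ = 1278 Hz  (b) Q = 0.04016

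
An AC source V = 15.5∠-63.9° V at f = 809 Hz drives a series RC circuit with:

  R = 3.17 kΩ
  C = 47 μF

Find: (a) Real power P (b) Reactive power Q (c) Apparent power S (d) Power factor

Step 1 — Angular frequency: ω = 2π·f = 2π·809 = 5083 rad/s.
Step 2 — Component impedances:
  R: Z = R = 3170 Ω
  C: Z = 1/(jωC) = -j/(ω·C) = 0 - j4.186 Ω
Step 3 — Series combination: Z_total = R + C = 3170 - j4.186 Ω = 3170∠-0.1° Ω.
Step 4 — Source phasor: V = 15.5∠-63.9° V = 6.819 - j13.92 V.
Step 5 — Current: I = V / Z = 0.002157 - j0.004388 A = 0.00489∠-63.8° A.
Step 6 — Complex power: S = V·I* = 0.07579 - j0.0001001 VA.
Step 7 — Real power: P = Re(S) = 0.07579 W.
Step 8 — Reactive power: Q = Im(S) = -0.0001001 VAR.
Step 9 — Apparent power: |S| = 0.07579 VA.
Step 10 — Power factor: PF = P/|S| = 1 (leading).

(a) P = 0.07579 W  (b) Q = -0.0001001 VAR  (c) S = 0.07579 VA  (d) PF = 1 (leading)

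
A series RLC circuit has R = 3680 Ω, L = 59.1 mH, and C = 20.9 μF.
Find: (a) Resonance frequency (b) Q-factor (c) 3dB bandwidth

Step 1 — Resonance condition Im(Z)=0 gives ω₀ = 1/√(LC).
Step 2 — ω₀ = 1/√(0.0591·2.09e-05) = 899.8 rad/s.
Step 3 — f₀ = ω₀/(2π) = 143.2 Hz.
Step 4 — Series Q: Q = ω₀L/R = 899.8·0.0591/3680 = 0.01445.
Step 5 — 3dB bandwidth: Δω = ω₀/Q = 6.227e+04 rad/s; BW = Δω/(2π) = 9910 Hz.

(a) f₀ = 143.2 Hz  (b) Q = 0.01445  (c) BW = 9910 Hz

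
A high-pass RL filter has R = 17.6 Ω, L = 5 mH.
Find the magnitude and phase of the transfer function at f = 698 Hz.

Step 1 — Angular frequency: ω = 2π·698 = 4386 rad/s.
Step 2 — Transfer function: H(jω) = jωL/(R + jωL).
Step 3 — Numerator jωL = j·21.93; denominator R + jωL = 17.6 + j21.93.
Step 4 — H = 0.6082 + j0.4882.
Step 5 — Magnitude: |H| = 0.7799 (-2.2 dB); phase: φ = 38.8°.

|H| = 0.7799 (-2.2 dB), φ = 38.8°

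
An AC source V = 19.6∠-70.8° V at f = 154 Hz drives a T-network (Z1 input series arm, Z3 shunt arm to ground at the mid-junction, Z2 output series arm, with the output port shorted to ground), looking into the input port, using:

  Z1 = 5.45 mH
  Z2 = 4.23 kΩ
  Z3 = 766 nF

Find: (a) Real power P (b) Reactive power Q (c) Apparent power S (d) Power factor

Step 1 — Angular frequency: ω = 2π·f = 2π·154 = 967.6 rad/s.
Step 2 — Component impedances:
  Z1: Z = jωL = j·967.6·0.00545 = 0 + j5.273 Ω
  Z2: Z = R = 4230 Ω
  Z3: Z = 1/(jωC) = -j/(ω·C) = 0 - j1349 Ω
Step 3 — With the output port shorted to ground, the output series arm Z2 runs from the junction to ground; the shunt arm Z3 also runs from the junction to ground. They appear in parallel: Z3 || Z2 = 390.6 - j1225 Ω.
Step 4 — Series with input arm Z1: Z_in = Z1 + (Z3 || Z2) = 390.6 - j1219 Ω = 1280∠-72.2° Ω.
Step 5 — Source phasor: V = 19.6∠-70.8° V = 6.446 - j18.51 V.
Step 6 — Current: I = V / Z = 0.0153 + j0.0003841 A = 0.01531∠1.4° A.
Step 7 — Complex power: S = V·I* = 0.09153 - j0.2857 VA.
Step 8 — Real power: P = Re(S) = 0.09153 W.
Step 9 — Reactive power: Q = Im(S) = -0.2857 VAR.
Step 10 — Apparent power: |S| = 0.3 VA.
Step 11 — Power factor: PF = P/|S| = 0.3051 (leading).

(a) P = 0.09153 W  (b) Q = -0.2857 VAR  (c) S = 0.3 VA  (d) PF = 0.3051 (leading)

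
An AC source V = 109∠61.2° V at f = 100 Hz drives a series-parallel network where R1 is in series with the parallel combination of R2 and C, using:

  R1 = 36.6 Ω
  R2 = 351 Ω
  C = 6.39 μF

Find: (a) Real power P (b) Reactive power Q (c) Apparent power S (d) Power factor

Step 1 — Angular frequency: ω = 2π·f = 2π·100 = 628.3 rad/s.
Step 2 — Component impedances:
  R1: Z = R = 36.6 Ω
  R2: Z = R = 351 Ω
  C: Z = 1/(jωC) = -j/(ω·C) = 0 - j249.1 Ω
Step 3 — Parallel branch: R2 || C = 1/(1/R2 + 1/C) = 117.5 - j165.7 Ω.
Step 4 — Series with R1: Z_total = R1 + (R2 || C) = 154.1 - j165.7 Ω = 226.3∠-47.1° Ω.
Step 5 — Source phasor: V = 109∠61.2° V = 52.51 + j95.52 V.
Step 6 — Current: I = V / Z = -0.1509 + j0.4574 A = 0.4817∠108.3° A.
Step 7 — Complex power: S = V·I* = 35.77 - j38.44 VA.
Step 8 — Real power: P = Re(S) = 35.77 W.
Step 9 — Reactive power: Q = Im(S) = -38.44 VAR.
Step 10 — Apparent power: |S| = 52.51 VA.
Step 11 — Power factor: PF = P/|S| = 0.6812 (leading).

(a) P = 35.77 W  (b) Q = -38.44 VAR  (c) S = 52.51 VA  (d) PF = 0.6812 (leading)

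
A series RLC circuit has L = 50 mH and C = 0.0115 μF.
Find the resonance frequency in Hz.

Step 1 — Resonance condition Im(Z)=0 gives ω₀ = 1/√(LC).
Step 2 — ω₀ = 1/√(0.05·1.15e-08) = 4.17e+04 rad/s.
Step 3 — f₀ = ω₀/(2π) = 6637 Hz.

f₀ = 6637 Hz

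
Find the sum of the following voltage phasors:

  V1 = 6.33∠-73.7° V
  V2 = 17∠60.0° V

Step 1 — Convert each phasor to rectangular form:
  V1 = 6.33·(cos(-73.7°) + j·sin(-73.7°)) = 1.777 - j6.076 V
  V2 = 17·(cos(60.0°) + j·sin(60.0°)) = 8.5 + j14.72 V
Step 2 — Sum components: V_total = 10.28 + j8.647 V.
Step 3 — Convert to polar: |V_total| = 13.43 V, ∠V_total = 40.1°.

V_total = 13.43∠40.1° V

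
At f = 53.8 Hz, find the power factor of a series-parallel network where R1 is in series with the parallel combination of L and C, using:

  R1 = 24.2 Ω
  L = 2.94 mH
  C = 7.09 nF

Step 1 — Angular frequency: ω = 2π·f = 2π·53.8 = 338 rad/s.
Step 2 — Component impedances:
  R1: Z = R = 24.2 Ω
  L: Z = jωL = j·338·0.00294 = 0 + j0.9938 Ω
  C: Z = 1/(jωC) = -j/(ω·C) = 0 - j4.172e+05 Ω
Step 3 — Parallel branch: L || C = 1/(1/L + 1/C) = 0 + j0.9938 Ω.
Step 4 — Series with R1: Z_total = R1 + (L || C) = 24.2 + j0.9938 Ω = 24.22∠2.4° Ω.
Step 5 — Power factor: PF = cos(φ) = Re(Z)/|Z| = 24.2/24.22 = 0.9992.
Step 6 — Type: Im(Z) = 0.9938 ⇒ lagging (phase φ = 2.4°).

PF = 0.9992 (lagging, φ = 2.4°)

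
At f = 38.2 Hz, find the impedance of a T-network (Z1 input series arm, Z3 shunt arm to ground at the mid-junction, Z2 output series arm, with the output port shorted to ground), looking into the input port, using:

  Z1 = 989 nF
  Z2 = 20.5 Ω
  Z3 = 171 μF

Step 1 — Angular frequency: ω = 2π·f = 2π·38.2 = 240 rad/s.
Step 2 — Component impedances:
  Z1: Z = 1/(jωC) = -j/(ω·C) = 0 - j4213 Ω
  Z2: Z = R = 20.5 Ω
  Z3: Z = 1/(jωC) = -j/(ω·C) = 0 - j24.36 Ω
Step 3 — With the output port shorted to ground, the output series arm Z2 runs from the junction to ground; the shunt arm Z3 also runs from the junction to ground. They appear in parallel: Z3 || Z2 = 12 - j10.1 Ω.
Step 4 — Series with input arm Z1: Z_in = Z1 + (Z3 || Z2) = 12 - j4223 Ω = 4223∠-89.8° Ω.

Z = 12 - j4223 Ω = 4223∠-89.8° Ω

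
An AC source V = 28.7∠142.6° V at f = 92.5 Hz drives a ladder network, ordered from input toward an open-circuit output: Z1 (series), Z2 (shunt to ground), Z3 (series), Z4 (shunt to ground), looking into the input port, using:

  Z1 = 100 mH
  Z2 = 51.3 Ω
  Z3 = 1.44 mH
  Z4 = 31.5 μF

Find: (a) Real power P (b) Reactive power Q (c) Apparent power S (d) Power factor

Step 1 — Angular frequency: ω = 2π·f = 2π·92.5 = 581.2 rad/s.
Step 2 — Component impedances:
  Z1: Z = jωL = j·581.2·0.1 = 0 + j58.12 Ω
  Z2: Z = R = 51.3 Ω
  Z3: Z = jωL = j·581.2·0.00144 = 0 + j0.8369 Ω
  Z4: Z = 1/(jωC) = -j/(ω·C) = 0 - j54.62 Ω
Step 3 — Ladder network (open output): work backward from the far end, alternating series and parallel combinations. Z_in = 26.86 + j32.5 Ω = 42.16∠50.4° Ω.
Step 4 — Source phasor: V = 28.7∠142.6° V = -22.8 + j17.43 V.
Step 5 — Current: I = V / Z = -0.02585 + j0.6802 A = 0.6807∠92.2° A.
Step 6 — Complex power: S = V·I* = 12.45 + j15.06 VA.
Step 7 — Real power: P = Re(S) = 12.45 W.
Step 8 — Reactive power: Q = Im(S) = 15.06 VAR.
Step 9 — Apparent power: |S| = 19.54 VA.
Step 10 — Power factor: PF = P/|S| = 0.6371 (lagging).

(a) P = 12.45 W  (b) Q = 15.06 VAR  (c) S = 19.54 VA  (d) PF = 0.6371 (lagging)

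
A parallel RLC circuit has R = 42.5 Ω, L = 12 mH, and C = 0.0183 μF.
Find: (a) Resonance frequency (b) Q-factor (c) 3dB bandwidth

Step 1 — Resonance: ω₀ = 1/√(LC) = 1/√(0.012·1.83e-08) = 6.748e+04 rad/s.
Step 2 — f₀ = ω₀/(2π) = 1.074e+04 Hz.
Step 3 — Parallel Q: Q = R/(ω₀L) = 42.5/(6.748e+04·0.012) = 0.05248.
Step 4 — Bandwidth: Δω = ω₀/Q = 1.286e+06 rad/s; BW = Δω/(2π) = 2.046e+05 Hz.

(a) f₀ = 1.074e+04 Hz  (b) Q = 0.05248  (c) BW = 2.046e+05 Hz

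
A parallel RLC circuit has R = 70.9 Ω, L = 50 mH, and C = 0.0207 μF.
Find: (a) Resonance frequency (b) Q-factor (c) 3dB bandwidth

Step 1 — Resonance: ω₀ = 1/√(LC) = 1/√(0.05·2.07e-08) = 3.108e+04 rad/s.
Step 2 — f₀ = ω₀/(2π) = 4947 Hz.
Step 3 — Parallel Q: Q = R/(ω₀L) = 70.9/(3.108e+04·0.05) = 0.04562.
Step 4 — Bandwidth: Δω = ω₀/Q = 6.814e+05 rad/s; BW = Δω/(2π) = 1.084e+05 Hz.

(a) f₀ = 4947 Hz  (b) Q = 0.04562  (c) BW = 1.084e+05 Hz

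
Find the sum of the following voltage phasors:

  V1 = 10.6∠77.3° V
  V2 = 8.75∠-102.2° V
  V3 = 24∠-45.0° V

Step 1 — Convert each phasor to rectangular form:
  V1 = 10.6·(cos(77.3°) + j·sin(77.3°)) = 2.33 + j10.34 V
  V2 = 8.75·(cos(-102.2°) + j·sin(-102.2°)) = -1.849 - j8.552 V
  V3 = 24·(cos(-45.0°) + j·sin(-45.0°)) = 16.97 - j16.97 V
Step 2 — Sum components: V_total = 17.45 - j15.18 V.
Step 3 — Convert to polar: |V_total| = 23.13 V, ∠V_total = -41.0°.

V_total = 23.13∠-41.0° V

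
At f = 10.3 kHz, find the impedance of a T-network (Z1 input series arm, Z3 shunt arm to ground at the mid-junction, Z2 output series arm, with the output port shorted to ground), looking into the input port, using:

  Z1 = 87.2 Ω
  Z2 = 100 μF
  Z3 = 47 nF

Step 1 — Angular frequency: ω = 2π·f = 2π·1.03e+04 = 6.472e+04 rad/s.
Step 2 — Component impedances:
  Z1: Z = R = 87.2 Ω
  Z2: Z = 1/(jωC) = -j/(ω·C) = 0 - j0.1545 Ω
  Z3: Z = 1/(jωC) = -j/(ω·C) = 0 - j328.8 Ω
Step 3 — With the output port shorted to ground, the output series arm Z2 runs from the junction to ground; the shunt arm Z3 also runs from the junction to ground. They appear in parallel: Z3 || Z2 = 0 - j0.1544 Ω.
Step 4 — Series with input arm Z1: Z_in = Z1 + (Z3 || Z2) = 87.2 - j0.1544 Ω = 87.2∠-0.1° Ω.

Z = 87.2 - j0.1544 Ω = 87.2∠-0.1° Ω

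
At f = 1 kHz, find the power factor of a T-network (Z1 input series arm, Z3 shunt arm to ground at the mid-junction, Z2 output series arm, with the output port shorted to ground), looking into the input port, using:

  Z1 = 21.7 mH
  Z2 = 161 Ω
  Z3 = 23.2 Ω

Step 1 — Angular frequency: ω = 2π·f = 2π·1000 = 6283 rad/s.
Step 2 — Component impedances:
  Z1: Z = jωL = j·6283·0.0217 = 0 + j136.3 Ω
  Z2: Z = R = 161 Ω
  Z3: Z = R = 23.2 Ω
Step 3 — With the output port shorted to ground, the output series arm Z2 runs from the junction to ground; the shunt arm Z3 also runs from the junction to ground. They appear in parallel: Z3 || Z2 = 20.28 Ω.
Step 4 — Series with input arm Z1: Z_in = Z1 + (Z3 || Z2) = 20.28 + j136.3 Ω = 137.8∠81.5° Ω.
Step 5 — Power factor: PF = cos(φ) = Re(Z)/|Z| = 20.278/137.84 = 0.1471.
Step 6 — Type: Im(Z) = 136.3 ⇒ lagging (phase φ = 81.5°).

PF = 0.1471 (lagging, φ = 81.5°)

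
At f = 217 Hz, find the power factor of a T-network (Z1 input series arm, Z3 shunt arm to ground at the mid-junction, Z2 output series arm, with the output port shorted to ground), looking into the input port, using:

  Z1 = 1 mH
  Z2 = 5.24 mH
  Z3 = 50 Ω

Step 1 — Angular frequency: ω = 2π·f = 2π·217 = 1363 rad/s.
Step 2 — Component impedances:
  Z1: Z = jωL = j·1363·0.001 = 0 + j1.363 Ω
  Z2: Z = jωL = j·1363·0.00524 = 0 + j7.144 Ω
  Z3: Z = R = 50 Ω
Step 3 — With the output port shorted to ground, the output series arm Z2 runs from the junction to ground; the shunt arm Z3 also runs from the junction to ground. They appear in parallel: Z3 || Z2 = 1 + j7.002 Ω.
Step 4 — Series with input arm Z1: Z_in = Z1 + (Z3 || Z2) = 1 + j8.365 Ω = 8.425∠83.2° Ω.
Step 5 — Power factor: PF = cos(φ) = Re(Z)/|Z| = 1.00045/8.4246 = 0.1188.
Step 6 — Type: Im(Z) = 8.365 ⇒ lagging (phase φ = 83.2°).

PF = 0.1188 (lagging, φ = 83.2°)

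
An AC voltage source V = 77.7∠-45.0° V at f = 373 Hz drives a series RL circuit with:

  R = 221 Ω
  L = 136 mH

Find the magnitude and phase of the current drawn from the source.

Step 1 — Angular frequency: ω = 2π·f = 2π·373 = 2344 rad/s.
Step 2 — Component impedances:
  R: Z = R = 221 Ω
  L: Z = jωL = j·2344·0.136 = 0 + j318.7 Ω
Step 3 — Series combination: Z_total = R + L = 221 + j318.7 Ω = 387.9∠55.3° Ω.
Step 4 — Source phasor: V = 77.7∠-45.0° V = 54.94 - j54.94 V.
Step 5 — Ohm's law: I = V / Z_total = (54.94 - j54.94) / (221 + j318.7) = -0.0357 - j0.1971 A.
Step 6 — Convert to polar: |I| = 0.2003 A, ∠I = -100.3°.

I = 0.2003∠-100.3° A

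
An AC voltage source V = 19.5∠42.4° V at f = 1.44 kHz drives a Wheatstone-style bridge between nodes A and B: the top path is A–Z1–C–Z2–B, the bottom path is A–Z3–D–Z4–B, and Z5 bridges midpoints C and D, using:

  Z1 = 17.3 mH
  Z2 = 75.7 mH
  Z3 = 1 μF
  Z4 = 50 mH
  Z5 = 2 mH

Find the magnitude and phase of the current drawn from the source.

Step 1 — Angular frequency: ω = 2π·f = 2π·1440 = 9048 rad/s.
Step 2 — Component impedances:
  Z1: Z = jωL = j·9048·0.0173 = 0 + j156.5 Ω
  Z2: Z = jωL = j·9048·0.0757 = 0 + j684.9 Ω
  Z3: Z = 1/(jωC) = -j/(ω·C) = 0 - j110.5 Ω
  Z4: Z = jωL = j·9048·0.05 = 0 + j452.4 Ω
  Z5: Z = jωL = j·9048·0.002 = 0 + j18.1 Ω
Step 3 — Bridge requires nodal analysis (the Z5 bridge couples midpoints C and D, so the two paths cannot be reduced to a simple series/parallel combination). Setting node B to ground and injecting 1 A at node A, the 3-node admittance system at A, C, D solves to V_A = Z_AB = 0 - j2.932 Ω = 2.932∠-90.0° Ω.
Step 4 — Source phasor: V = 19.5∠42.4° V = 14.4 + j13.15 V.
Step 5 — Ohm's law: I = V / Z_total = (14.4 + j13.15) / (0 - j2.932) = -4.484 + j4.911 A.
Step 6 — Convert to polar: |I| = 6.65 A, ∠I = 132.4°.

I = 6.65∠132.4° A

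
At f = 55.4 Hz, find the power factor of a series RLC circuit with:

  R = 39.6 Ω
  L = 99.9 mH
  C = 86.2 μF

Step 1 — Angular frequency: ω = 2π·f = 2π·55.4 = 348.1 rad/s.
Step 2 — Component impedances:
  R: Z = R = 39.6 Ω
  L: Z = jωL = j·348.1·0.0999 = 0 + j34.77 Ω
  C: Z = 1/(jωC) = -j/(ω·C) = 0 - j33.33 Ω
Step 3 — Series combination: Z_total = R + L + C = 39.6 + j1.447 Ω = 39.63∠2.1° Ω.
Step 4 — Power factor: PF = cos(φ) = Re(Z)/|Z| = 39.6/39.626 = 0.9993.
Step 5 — Type: Im(Z) = 1.447 ⇒ lagging (phase φ = 2.1°).

PF = 0.9993 (lagging, φ = 2.1°)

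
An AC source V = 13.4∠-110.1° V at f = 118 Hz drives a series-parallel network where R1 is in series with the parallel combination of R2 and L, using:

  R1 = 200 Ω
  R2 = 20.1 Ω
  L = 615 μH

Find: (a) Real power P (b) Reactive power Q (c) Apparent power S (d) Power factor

Step 1 — Angular frequency: ω = 2π·f = 2π·118 = 741.4 rad/s.
Step 2 — Component impedances:
  R1: Z = R = 200 Ω
  R2: Z = R = 20.1 Ω
  L: Z = jωL = j·741.4·0.000615 = 0 + j0.456 Ω
Step 3 — Parallel branch: R2 || L = 1/(1/R2 + 1/L) = 0.01034 + j0.4557 Ω.
Step 4 — Series with R1: Z_total = R1 + (R2 || L) = 200 + j0.4557 Ω = 200∠0.1° Ω.
Step 5 — Source phasor: V = 13.4∠-110.1° V = -4.605 - j12.58 V.
Step 6 — Current: I = V / Z = -0.02317 - j0.06286 A = 0.067∠-110.2° A.
Step 7 — Complex power: S = V·I* = 0.8977 + j0.002046 VA.
Step 8 — Real power: P = Re(S) = 0.8977 W.
Step 9 — Reactive power: Q = Im(S) = 0.002046 VAR.
Step 10 — Apparent power: |S| = 0.8978 VA.
Step 11 — Power factor: PF = P/|S| = 1 (lagging).

(a) P = 0.8977 W  (b) Q = 0.002046 VAR  (c) S = 0.8978 VA  (d) PF = 1 (lagging)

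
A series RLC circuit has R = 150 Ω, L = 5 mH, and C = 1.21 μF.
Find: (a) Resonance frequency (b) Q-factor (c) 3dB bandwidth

Step 1 — Resonance condition Im(Z)=0 gives ω₀ = 1/√(LC).
Step 2 — ω₀ = 1/√(0.005·1.21e-06) = 1.286e+04 rad/s.
Step 3 — f₀ = ω₀/(2π) = 2046 Hz.
Step 4 — Series Q: Q = ω₀L/R = 1.286e+04·0.005/150 = 0.4285.
Step 5 — 3dB bandwidth: Δω = ω₀/Q = 3e+04 rad/s; BW = Δω/(2π) = 4775 Hz.

(a) f₀ = 2046 Hz  (b) Q = 0.4285  (c) BW = 4775 Hz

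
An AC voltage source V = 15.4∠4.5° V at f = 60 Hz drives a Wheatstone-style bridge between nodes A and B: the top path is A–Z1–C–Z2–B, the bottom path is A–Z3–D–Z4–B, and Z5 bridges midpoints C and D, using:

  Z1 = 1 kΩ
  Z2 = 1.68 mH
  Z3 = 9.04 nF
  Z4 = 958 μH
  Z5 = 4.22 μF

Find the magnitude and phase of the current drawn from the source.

Step 1 — Angular frequency: ω = 2π·f = 2π·60 = 377 rad/s.
Step 2 — Component impedances:
  Z1: Z = R = 1000 Ω
  Z2: Z = jωL = j·377·0.00168 = 0 + j0.6333 Ω
  Z3: Z = 1/(jωC) = -j/(ω·C) = 0 - j2.934e+05 Ω
  Z4: Z = jωL = j·377·0.000958 = 0 + j0.3612 Ω
  Z5: Z = 1/(jωC) = -j/(ω·C) = 0 - j628.6 Ω
Step 3 — Bridge requires nodal analysis (the Z5 bridge couples midpoints C and D, so the two paths cannot be reduced to a simple series/parallel combination). Setting node B to ground and injecting 1 A at node A, the 3-node admittance system at A, C, D solves to V_A = Z_AB = 1000 - j2.774 Ω = 1000∠-0.2° Ω.
Step 4 — Source phasor: V = 15.4∠4.5° V = 15.35 + j1.208 V.
Step 5 — Ohm's law: I = V / Z_total = (15.35 + j1.208) / (1000 - j2.774) = 0.01535 + j0.001251 A.
Step 6 — Convert to polar: |I| = 0.0154 A, ∠I = 4.7°.

I = 0.0154∠4.7° A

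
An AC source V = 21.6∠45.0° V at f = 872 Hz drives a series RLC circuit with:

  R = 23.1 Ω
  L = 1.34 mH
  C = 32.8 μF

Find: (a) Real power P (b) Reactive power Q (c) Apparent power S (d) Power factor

Step 1 — Angular frequency: ω = 2π·f = 2π·872 = 5479 rad/s.
Step 2 — Component impedances:
  R: Z = R = 23.1 Ω
  L: Z = jωL = j·5479·0.00134 = 0 + j7.342 Ω
  C: Z = 1/(jωC) = -j/(ω·C) = 0 - j5.565 Ω
Step 3 — Series combination: Z_total = R + L + C = 23.1 + j1.777 Ω = 23.17∠4.4° Ω.
Step 4 — Source phasor: V = 21.6∠45.0° V = 15.27 + j15.27 V.
Step 5 — Current: I = V / Z = 0.7079 + j0.6067 A = 0.9323∠40.6° A.
Step 6 — Complex power: S = V·I* = 20.08 + j1.545 VA.
Step 7 — Real power: P = Re(S) = 20.08 W.
Step 8 — Reactive power: Q = Im(S) = 1.545 VAR.
Step 9 — Apparent power: |S| = 20.14 VA.
Step 10 — Power factor: PF = P/|S| = 0.9971 (lagging).

(a) P = 20.08 W  (b) Q = 1.545 VAR  (c) S = 20.14 VA  (d) PF = 0.9971 (lagging)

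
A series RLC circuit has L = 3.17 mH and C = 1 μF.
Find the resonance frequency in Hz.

Step 1 — Resonance condition Im(Z)=0 gives ω₀ = 1/√(LC).
Step 2 — ω₀ = 1/√(0.00317·1e-06) = 1.776e+04 rad/s.
Step 3 — f₀ = ω₀/(2π) = 2827 Hz.

f₀ = 2827 Hz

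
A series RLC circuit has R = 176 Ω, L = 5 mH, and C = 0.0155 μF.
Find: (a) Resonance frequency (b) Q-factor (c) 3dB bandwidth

Step 1 — Resonance: ω₀ = 1/√(LC) = 1/√(0.005·1.55e-08) = 1.136e+05 rad/s.
Step 2 — f₀ = ω₀/(2π) = 1.808e+04 Hz.
Step 3 — Series Q: Q = ω₀L/R = 1.136e+05·0.005/176 = 3.227.
Step 4 — Bandwidth: Δω = ω₀/Q = 3.52e+04 rad/s; BW = Δω/(2π) = 5602 Hz.

(a) f₀ = 1.808e+04 Hz  (b) Q = 3.227  (c) BW = 5602 Hz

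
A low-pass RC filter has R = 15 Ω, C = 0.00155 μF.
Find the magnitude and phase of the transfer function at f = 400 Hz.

Step 1 — Angular frequency: ω = 2π·400 = 2513 rad/s.
Step 2 — Transfer function: H(jω) = 1/(1 + jωRC).
Step 3 — Denominator: 1 + jωRC = 1 + j·2513·15·1.55e-09 = 1 + j5.843e-05.
Step 4 — H = 1 - j5.843e-05.
Step 5 — Magnitude: |H| = 1 (-0.0 dB); phase: φ = -0.0°.

|H| = 1 (-0.0 dB), φ = -0.0°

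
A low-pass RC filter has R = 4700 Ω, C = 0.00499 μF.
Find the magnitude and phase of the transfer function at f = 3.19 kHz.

Step 1 — Angular frequency: ω = 2π·3190 = 2.004e+04 rad/s.
Step 2 — Transfer function: H(jω) = 1/(1 + jωRC).
Step 3 — Denominator: 1 + jωRC = 1 + j·2.004e+04·4700·4.99e-09 = 1 + j0.4701.
Step 4 — H = 0.819 - j0.385.
Step 5 — Magnitude: |H| = 0.905 (-0.9 dB); phase: φ = -25.2°.

|H| = 0.905 (-0.9 dB), φ = -25.2°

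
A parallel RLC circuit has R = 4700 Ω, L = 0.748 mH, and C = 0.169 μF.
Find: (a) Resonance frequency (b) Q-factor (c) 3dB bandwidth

Step 1 — Resonance: ω₀ = 1/√(LC) = 1/√(0.000748·1.69e-07) = 8.894e+04 rad/s.
Step 2 — f₀ = ω₀/(2π) = 1.416e+04 Hz.
Step 3 — Parallel Q: Q = R/(ω₀L) = 4700/(8.894e+04·0.000748) = 70.65.
Step 4 — Bandwidth: Δω = ω₀/Q = 1259 rad/s; BW = Δω/(2π) = 200.4 Hz.

(a) f₀ = 1.416e+04 Hz  (b) Q = 70.65  (c) BW = 200.4 Hz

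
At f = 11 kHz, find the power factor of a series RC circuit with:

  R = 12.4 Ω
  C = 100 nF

Step 1 — Angular frequency: ω = 2π·f = 2π·1.1e+04 = 6.912e+04 rad/s.
Step 2 — Component impedances:
  R: Z = R = 12.4 Ω
  C: Z = 1/(jωC) = -j/(ω·C) = 0 - j144.7 Ω
Step 3 — Series combination: Z_total = R + C = 12.4 - j144.7 Ω = 145.2∠-85.1° Ω.
Step 4 — Power factor: PF = cos(φ) = Re(Z)/|Z| = 12.4/145.22 = 0.08539.
Step 5 — Type: Im(Z) = -144.7 ⇒ leading (phase φ = -85.1°).

PF = 0.08539 (leading, φ = -85.1°)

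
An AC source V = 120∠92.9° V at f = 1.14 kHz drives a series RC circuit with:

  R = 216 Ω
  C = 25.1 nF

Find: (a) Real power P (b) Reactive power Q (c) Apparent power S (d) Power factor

Step 1 — Angular frequency: ω = 2π·f = 2π·1140 = 7163 rad/s.
Step 2 — Component impedances:
  R: Z = R = 216 Ω
  C: Z = 1/(jωC) = -j/(ω·C) = 0 - j5562 Ω
Step 3 — Series combination: Z_total = R + C = 216 - j5562 Ω = 5566∠-87.8° Ω.
Step 4 — Source phasor: V = 120∠92.9° V = -6.071 + j119.8 V.
Step 5 — Current: I = V / Z = -0.02156 - j0.0002544 A = 0.02156∠-179.3° A.
Step 6 — Complex power: S = V·I* = 0.1004 - j2.585 VA.
Step 7 — Real power: P = Re(S) = 0.1004 W.
Step 8 — Reactive power: Q = Im(S) = -2.585 VAR.
Step 9 — Apparent power: |S| = 2.587 VA.
Step 10 — Power factor: PF = P/|S| = 0.0388 (leading).

(a) P = 0.1004 W  (b) Q = -2.585 VAR  (c) S = 2.587 VA  (d) PF = 0.0388 (leading)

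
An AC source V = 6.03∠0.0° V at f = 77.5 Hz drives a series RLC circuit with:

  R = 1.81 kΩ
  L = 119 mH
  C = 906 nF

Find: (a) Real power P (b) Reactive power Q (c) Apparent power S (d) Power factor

Step 1 — Angular frequency: ω = 2π·f = 2π·77.5 = 486.9 rad/s.
Step 2 — Component impedances:
  R: Z = R = 1810 Ω
  L: Z = jωL = j·486.9·0.119 = 0 + j57.95 Ω
  C: Z = 1/(jωC) = -j/(ω·C) = 0 - j2267 Ω
Step 3 — Series combination: Z_total = R + L + C = 1810 - j2209 Ω = 2856∠-50.7° Ω.
Step 4 — Source phasor: V = 6.03∠0.0° V = 6.03 V.
Step 5 — Current: I = V / Z = 0.001338 + j0.001633 A = 0.002112∠50.7° A.
Step 6 — Complex power: S = V·I* = 0.008071 - j0.009849 VA.
Step 7 — Real power: P = Re(S) = 0.008071 W.
Step 8 — Reactive power: Q = Im(S) = -0.009849 VAR.
Step 9 — Apparent power: |S| = 0.01273 VA.
Step 10 — Power factor: PF = P/|S| = 0.6338 (leading).

(a) P = 0.008071 W  (b) Q = -0.009849 VAR  (c) S = 0.01273 VA  (d) PF = 0.6338 (leading)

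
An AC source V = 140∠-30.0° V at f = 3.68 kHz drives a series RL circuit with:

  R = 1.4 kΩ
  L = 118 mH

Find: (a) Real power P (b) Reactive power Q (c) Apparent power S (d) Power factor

Step 1 — Angular frequency: ω = 2π·f = 2π·3680 = 2.312e+04 rad/s.
Step 2 — Component impedances:
  R: Z = R = 1400 Ω
  L: Z = jωL = j·2.312e+04·0.118 = 0 + j2728 Ω
Step 3 — Series combination: Z_total = R + L = 1400 + j2728 Ω = 3067∠62.8° Ω.
Step 4 — Source phasor: V = 140∠-30.0° V = 121.2 - j70 V.
Step 5 — Current: I = V / Z = -0.002259 - j0.0456 A = 0.04565∠-92.8° A.
Step 6 — Complex power: S = V·I* = 2.918 + j5.686 VA.
Step 7 — Real power: P = Re(S) = 2.918 W.
Step 8 — Reactive power: Q = Im(S) = 5.686 VAR.
Step 9 — Apparent power: |S| = 6.391 VA.
Step 10 — Power factor: PF = P/|S| = 0.4565 (lagging).

(a) P = 2.918 W  (b) Q = 5.686 VAR  (c) S = 6.391 VA  (d) PF = 0.4565 (lagging)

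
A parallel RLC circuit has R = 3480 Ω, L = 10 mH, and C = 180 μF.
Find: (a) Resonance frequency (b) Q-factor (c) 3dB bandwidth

Step 1 — Resonance: ω₀ = 1/√(LC) = 1/√(0.01·0.00018) = 745.4 rad/s.
Step 2 — f₀ = ω₀/(2π) = 118.6 Hz.
Step 3 — Parallel Q: Q = R/(ω₀L) = 3480/(745.4·0.01) = 466.9.
Step 4 — Bandwidth: Δω = ω₀/Q = 1.596 rad/s; BW = Δω/(2π) = 0.2541 Hz.

(a) f₀ = 118.6 Hz  (b) Q = 466.9  (c) BW = 0.2541 Hz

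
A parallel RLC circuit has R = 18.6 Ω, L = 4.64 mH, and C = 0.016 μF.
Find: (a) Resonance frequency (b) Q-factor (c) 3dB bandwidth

Step 1 — Resonance: ω₀ = 1/√(LC) = 1/√(0.00464·1.6e-08) = 1.161e+05 rad/s.
Step 2 — f₀ = ω₀/(2π) = 1.847e+04 Hz.
Step 3 — Parallel Q: Q = R/(ω₀L) = 18.6/(1.161e+05·0.00464) = 0.03454.
Step 4 — Bandwidth: Δω = ω₀/Q = 3.36e+06 rad/s; BW = Δω/(2π) = 5.348e+05 Hz.

(a) f₀ = 1.847e+04 Hz  (b) Q = 0.03454  (c) BW = 5.348e+05 Hz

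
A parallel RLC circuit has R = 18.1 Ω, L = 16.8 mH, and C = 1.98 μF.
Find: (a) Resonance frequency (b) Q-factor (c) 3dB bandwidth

Step 1 — Resonance: ω₀ = 1/√(LC) = 1/√(0.0168·1.98e-06) = 5483 rad/s.
Step 2 — f₀ = ω₀/(2π) = 872.6 Hz.
Step 3 — Parallel Q: Q = R/(ω₀L) = 18.1/(5483·0.0168) = 0.1965.
Step 4 — Bandwidth: Δω = ω₀/Q = 2.79e+04 rad/s; BW = Δω/(2π) = 4441 Hz.

(a) f₀ = 872.6 Hz  (b) Q = 0.1965  (c) BW = 4441 Hz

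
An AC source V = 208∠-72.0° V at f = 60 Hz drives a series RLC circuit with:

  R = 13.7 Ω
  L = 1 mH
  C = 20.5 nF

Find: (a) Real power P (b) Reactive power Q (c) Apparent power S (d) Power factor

Step 1 — Angular frequency: ω = 2π·f = 2π·60 = 377 rad/s.
Step 2 — Component impedances:
  R: Z = R = 13.7 Ω
  L: Z = jωL = j·377·0.001 = 0 + j0.377 Ω
  C: Z = 1/(jωC) = -j/(ω·C) = 0 - j1.294e+05 Ω
Step 3 — Series combination: Z_total = R + L + C = 13.7 - j1.294e+05 Ω = 1.294e+05∠-90.0° Ω.
Step 4 — Source phasor: V = 208∠-72.0° V = 64.28 - j197.8 V.
Step 5 — Current: I = V / Z = 0.001529 + j0.0004966 A = 0.001607∠18.0° A.
Step 6 — Complex power: S = V·I* = 3.54e-05 - j0.3344 VA.
Step 7 — Real power: P = Re(S) = 3.54e-05 W.
Step 8 — Reactive power: Q = Im(S) = -0.3344 VAR.
Step 9 — Apparent power: |S| = 0.3344 VA.
Step 10 — Power factor: PF = P/|S| = 0.0001059 (leading).

(a) P = 3.54e-05 W  (b) Q = -0.3344 VAR  (c) S = 0.3344 VA  (d) PF = 0.0001059 (leading)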